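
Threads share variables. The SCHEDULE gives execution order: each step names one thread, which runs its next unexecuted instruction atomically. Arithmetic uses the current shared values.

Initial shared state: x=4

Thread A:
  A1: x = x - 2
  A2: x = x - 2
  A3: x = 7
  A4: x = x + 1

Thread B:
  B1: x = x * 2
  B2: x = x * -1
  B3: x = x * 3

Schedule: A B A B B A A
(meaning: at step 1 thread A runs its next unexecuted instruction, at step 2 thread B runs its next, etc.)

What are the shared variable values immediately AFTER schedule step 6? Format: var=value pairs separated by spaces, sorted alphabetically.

Answer: x=7

Derivation:
Step 1: thread A executes A1 (x = x - 2). Shared: x=2. PCs: A@1 B@0
Step 2: thread B executes B1 (x = x * 2). Shared: x=4. PCs: A@1 B@1
Step 3: thread A executes A2 (x = x - 2). Shared: x=2. PCs: A@2 B@1
Step 4: thread B executes B2 (x = x * -1). Shared: x=-2. PCs: A@2 B@2
Step 5: thread B executes B3 (x = x * 3). Shared: x=-6. PCs: A@2 B@3
Step 6: thread A executes A3 (x = 7). Shared: x=7. PCs: A@3 B@3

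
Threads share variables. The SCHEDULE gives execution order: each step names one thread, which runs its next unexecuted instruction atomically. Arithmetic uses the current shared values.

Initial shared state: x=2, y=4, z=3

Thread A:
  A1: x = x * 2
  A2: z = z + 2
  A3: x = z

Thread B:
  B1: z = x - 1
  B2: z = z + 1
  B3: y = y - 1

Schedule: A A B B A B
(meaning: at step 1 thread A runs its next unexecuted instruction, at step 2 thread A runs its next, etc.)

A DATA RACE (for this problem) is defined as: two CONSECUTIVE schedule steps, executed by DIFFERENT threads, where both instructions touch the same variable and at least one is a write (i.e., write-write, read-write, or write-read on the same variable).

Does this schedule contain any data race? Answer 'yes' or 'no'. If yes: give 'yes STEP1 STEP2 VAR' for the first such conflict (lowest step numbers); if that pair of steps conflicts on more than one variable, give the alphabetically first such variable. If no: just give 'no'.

Steps 1,2: same thread (A). No race.
Steps 2,3: A(z = z + 2) vs B(z = x - 1). RACE on z (W-W).
Steps 3,4: same thread (B). No race.
Steps 4,5: B(z = z + 1) vs A(x = z). RACE on z (W-R).
Steps 5,6: A(r=z,w=x) vs B(r=y,w=y). No conflict.
First conflict at steps 2,3.

Answer: yes 2 3 z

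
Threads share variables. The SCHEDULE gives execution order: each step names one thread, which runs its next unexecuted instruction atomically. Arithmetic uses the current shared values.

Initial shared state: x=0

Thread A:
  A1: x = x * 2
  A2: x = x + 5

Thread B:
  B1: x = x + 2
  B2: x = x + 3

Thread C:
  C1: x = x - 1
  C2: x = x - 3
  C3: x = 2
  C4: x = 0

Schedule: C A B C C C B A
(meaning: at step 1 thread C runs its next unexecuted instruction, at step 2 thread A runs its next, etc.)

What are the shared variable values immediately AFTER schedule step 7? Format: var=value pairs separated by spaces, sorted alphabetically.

Step 1: thread C executes C1 (x = x - 1). Shared: x=-1. PCs: A@0 B@0 C@1
Step 2: thread A executes A1 (x = x * 2). Shared: x=-2. PCs: A@1 B@0 C@1
Step 3: thread B executes B1 (x = x + 2). Shared: x=0. PCs: A@1 B@1 C@1
Step 4: thread C executes C2 (x = x - 3). Shared: x=-3. PCs: A@1 B@1 C@2
Step 5: thread C executes C3 (x = 2). Shared: x=2. PCs: A@1 B@1 C@3
Step 6: thread C executes C4 (x = 0). Shared: x=0. PCs: A@1 B@1 C@4
Step 7: thread B executes B2 (x = x + 3). Shared: x=3. PCs: A@1 B@2 C@4

Answer: x=3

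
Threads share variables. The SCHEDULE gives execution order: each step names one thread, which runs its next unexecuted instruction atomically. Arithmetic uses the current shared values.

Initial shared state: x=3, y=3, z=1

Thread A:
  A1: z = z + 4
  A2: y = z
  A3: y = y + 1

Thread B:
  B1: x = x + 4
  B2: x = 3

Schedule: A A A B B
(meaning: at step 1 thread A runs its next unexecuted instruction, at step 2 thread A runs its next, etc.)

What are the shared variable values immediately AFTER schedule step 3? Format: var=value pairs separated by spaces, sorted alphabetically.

Step 1: thread A executes A1 (z = z + 4). Shared: x=3 y=3 z=5. PCs: A@1 B@0
Step 2: thread A executes A2 (y = z). Shared: x=3 y=5 z=5. PCs: A@2 B@0
Step 3: thread A executes A3 (y = y + 1). Shared: x=3 y=6 z=5. PCs: A@3 B@0

Answer: x=3 y=6 z=5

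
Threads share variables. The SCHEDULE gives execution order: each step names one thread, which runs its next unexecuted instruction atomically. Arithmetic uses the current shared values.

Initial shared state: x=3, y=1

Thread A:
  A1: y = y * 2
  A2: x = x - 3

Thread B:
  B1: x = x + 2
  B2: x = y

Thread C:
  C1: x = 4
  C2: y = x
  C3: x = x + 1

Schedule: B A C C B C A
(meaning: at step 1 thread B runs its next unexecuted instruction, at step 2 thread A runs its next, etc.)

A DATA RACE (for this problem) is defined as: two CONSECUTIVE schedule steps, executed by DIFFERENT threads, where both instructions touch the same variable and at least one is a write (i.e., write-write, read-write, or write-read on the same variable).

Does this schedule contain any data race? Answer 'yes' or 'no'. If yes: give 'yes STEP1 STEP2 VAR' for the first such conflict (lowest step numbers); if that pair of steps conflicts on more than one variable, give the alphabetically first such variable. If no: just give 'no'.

Steps 1,2: B(r=x,w=x) vs A(r=y,w=y). No conflict.
Steps 2,3: A(r=y,w=y) vs C(r=-,w=x). No conflict.
Steps 3,4: same thread (C). No race.
Steps 4,5: C(y = x) vs B(x = y). RACE on x (R-W), y (W-R). Multiple vars; alphabetically first is x.
Steps 5,6: B(x = y) vs C(x = x + 1). RACE on x (W-W).
Steps 6,7: C(x = x + 1) vs A(x = x - 3). RACE on x (W-W).
First conflict at steps 4,5.

Answer: yes 4 5 x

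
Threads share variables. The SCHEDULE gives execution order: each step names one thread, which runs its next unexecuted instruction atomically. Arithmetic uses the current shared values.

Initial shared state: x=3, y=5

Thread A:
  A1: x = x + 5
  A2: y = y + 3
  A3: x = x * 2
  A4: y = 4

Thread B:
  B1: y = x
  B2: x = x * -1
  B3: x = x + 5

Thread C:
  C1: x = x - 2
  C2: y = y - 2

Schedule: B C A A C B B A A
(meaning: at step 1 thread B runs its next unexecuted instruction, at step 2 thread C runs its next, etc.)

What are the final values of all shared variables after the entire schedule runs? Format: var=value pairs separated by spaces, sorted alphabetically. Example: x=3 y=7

Step 1: thread B executes B1 (y = x). Shared: x=3 y=3. PCs: A@0 B@1 C@0
Step 2: thread C executes C1 (x = x - 2). Shared: x=1 y=3. PCs: A@0 B@1 C@1
Step 3: thread A executes A1 (x = x + 5). Shared: x=6 y=3. PCs: A@1 B@1 C@1
Step 4: thread A executes A2 (y = y + 3). Shared: x=6 y=6. PCs: A@2 B@1 C@1
Step 5: thread C executes C2 (y = y - 2). Shared: x=6 y=4. PCs: A@2 B@1 C@2
Step 6: thread B executes B2 (x = x * -1). Shared: x=-6 y=4. PCs: A@2 B@2 C@2
Step 7: thread B executes B3 (x = x + 5). Shared: x=-1 y=4. PCs: A@2 B@3 C@2
Step 8: thread A executes A3 (x = x * 2). Shared: x=-2 y=4. PCs: A@3 B@3 C@2
Step 9: thread A executes A4 (y = 4). Shared: x=-2 y=4. PCs: A@4 B@3 C@2

Answer: x=-2 y=4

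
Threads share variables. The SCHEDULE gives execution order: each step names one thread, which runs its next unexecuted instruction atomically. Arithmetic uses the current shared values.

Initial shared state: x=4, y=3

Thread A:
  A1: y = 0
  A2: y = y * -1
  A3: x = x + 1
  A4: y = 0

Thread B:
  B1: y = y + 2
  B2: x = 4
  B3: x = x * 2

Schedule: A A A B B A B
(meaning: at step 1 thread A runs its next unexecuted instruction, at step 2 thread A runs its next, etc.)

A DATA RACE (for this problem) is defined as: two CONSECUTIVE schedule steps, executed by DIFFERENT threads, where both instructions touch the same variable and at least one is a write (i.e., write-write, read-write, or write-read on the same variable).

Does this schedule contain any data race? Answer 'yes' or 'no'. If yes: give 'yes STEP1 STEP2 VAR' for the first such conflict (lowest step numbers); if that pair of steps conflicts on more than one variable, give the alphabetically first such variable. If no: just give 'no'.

Answer: no

Derivation:
Steps 1,2: same thread (A). No race.
Steps 2,3: same thread (A). No race.
Steps 3,4: A(r=x,w=x) vs B(r=y,w=y). No conflict.
Steps 4,5: same thread (B). No race.
Steps 5,6: B(r=-,w=x) vs A(r=-,w=y). No conflict.
Steps 6,7: A(r=-,w=y) vs B(r=x,w=x). No conflict.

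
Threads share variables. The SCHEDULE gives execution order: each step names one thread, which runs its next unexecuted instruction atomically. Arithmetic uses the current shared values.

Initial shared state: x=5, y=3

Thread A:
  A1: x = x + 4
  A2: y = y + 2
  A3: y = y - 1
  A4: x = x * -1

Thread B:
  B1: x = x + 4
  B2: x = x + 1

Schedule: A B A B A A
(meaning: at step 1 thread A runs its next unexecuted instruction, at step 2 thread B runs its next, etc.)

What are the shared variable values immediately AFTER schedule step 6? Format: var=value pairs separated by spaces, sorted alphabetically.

Step 1: thread A executes A1 (x = x + 4). Shared: x=9 y=3. PCs: A@1 B@0
Step 2: thread B executes B1 (x = x + 4). Shared: x=13 y=3. PCs: A@1 B@1
Step 3: thread A executes A2 (y = y + 2). Shared: x=13 y=5. PCs: A@2 B@1
Step 4: thread B executes B2 (x = x + 1). Shared: x=14 y=5. PCs: A@2 B@2
Step 5: thread A executes A3 (y = y - 1). Shared: x=14 y=4. PCs: A@3 B@2
Step 6: thread A executes A4 (x = x * -1). Shared: x=-14 y=4. PCs: A@4 B@2

Answer: x=-14 y=4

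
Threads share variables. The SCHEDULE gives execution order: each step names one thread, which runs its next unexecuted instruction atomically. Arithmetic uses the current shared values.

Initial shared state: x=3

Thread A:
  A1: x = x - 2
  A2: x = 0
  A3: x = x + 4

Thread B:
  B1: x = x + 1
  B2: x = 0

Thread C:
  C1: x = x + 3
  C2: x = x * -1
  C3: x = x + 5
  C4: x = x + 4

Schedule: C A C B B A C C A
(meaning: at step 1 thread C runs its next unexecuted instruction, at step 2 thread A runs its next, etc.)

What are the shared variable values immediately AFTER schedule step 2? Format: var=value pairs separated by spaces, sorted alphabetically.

Answer: x=4

Derivation:
Step 1: thread C executes C1 (x = x + 3). Shared: x=6. PCs: A@0 B@0 C@1
Step 2: thread A executes A1 (x = x - 2). Shared: x=4. PCs: A@1 B@0 C@1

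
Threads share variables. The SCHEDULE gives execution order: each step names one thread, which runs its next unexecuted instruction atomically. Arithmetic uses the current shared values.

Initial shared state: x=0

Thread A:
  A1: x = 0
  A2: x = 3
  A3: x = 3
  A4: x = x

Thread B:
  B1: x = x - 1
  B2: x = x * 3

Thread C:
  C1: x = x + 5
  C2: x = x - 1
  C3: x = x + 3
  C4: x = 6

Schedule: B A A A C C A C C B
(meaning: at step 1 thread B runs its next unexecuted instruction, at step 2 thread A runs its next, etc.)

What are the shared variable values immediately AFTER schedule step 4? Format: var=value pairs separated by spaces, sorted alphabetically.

Step 1: thread B executes B1 (x = x - 1). Shared: x=-1. PCs: A@0 B@1 C@0
Step 2: thread A executes A1 (x = 0). Shared: x=0. PCs: A@1 B@1 C@0
Step 3: thread A executes A2 (x = 3). Shared: x=3. PCs: A@2 B@1 C@0
Step 4: thread A executes A3 (x = 3). Shared: x=3. PCs: A@3 B@1 C@0

Answer: x=3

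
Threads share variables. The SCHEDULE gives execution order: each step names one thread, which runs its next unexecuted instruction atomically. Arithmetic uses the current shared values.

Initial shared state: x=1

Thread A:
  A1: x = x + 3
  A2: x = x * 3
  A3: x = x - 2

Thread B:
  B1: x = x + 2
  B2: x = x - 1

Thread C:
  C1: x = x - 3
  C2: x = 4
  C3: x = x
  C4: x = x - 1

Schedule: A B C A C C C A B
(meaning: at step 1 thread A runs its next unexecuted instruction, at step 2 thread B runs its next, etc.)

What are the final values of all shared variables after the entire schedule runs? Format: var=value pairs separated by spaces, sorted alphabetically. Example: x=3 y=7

Step 1: thread A executes A1 (x = x + 3). Shared: x=4. PCs: A@1 B@0 C@0
Step 2: thread B executes B1 (x = x + 2). Shared: x=6. PCs: A@1 B@1 C@0
Step 3: thread C executes C1 (x = x - 3). Shared: x=3. PCs: A@1 B@1 C@1
Step 4: thread A executes A2 (x = x * 3). Shared: x=9. PCs: A@2 B@1 C@1
Step 5: thread C executes C2 (x = 4). Shared: x=4. PCs: A@2 B@1 C@2
Step 6: thread C executes C3 (x = x). Shared: x=4. PCs: A@2 B@1 C@3
Step 7: thread C executes C4 (x = x - 1). Shared: x=3. PCs: A@2 B@1 C@4
Step 8: thread A executes A3 (x = x - 2). Shared: x=1. PCs: A@3 B@1 C@4
Step 9: thread B executes B2 (x = x - 1). Shared: x=0. PCs: A@3 B@2 C@4

Answer: x=0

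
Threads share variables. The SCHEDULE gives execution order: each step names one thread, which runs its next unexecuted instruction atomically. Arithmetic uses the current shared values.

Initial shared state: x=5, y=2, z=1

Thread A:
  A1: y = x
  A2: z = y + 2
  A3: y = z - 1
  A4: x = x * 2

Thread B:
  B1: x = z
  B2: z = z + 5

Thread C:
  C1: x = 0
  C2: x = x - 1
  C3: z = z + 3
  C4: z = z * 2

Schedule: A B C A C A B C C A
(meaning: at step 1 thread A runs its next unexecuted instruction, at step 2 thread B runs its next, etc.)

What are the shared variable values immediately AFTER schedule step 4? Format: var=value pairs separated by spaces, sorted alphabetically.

Step 1: thread A executes A1 (y = x). Shared: x=5 y=5 z=1. PCs: A@1 B@0 C@0
Step 2: thread B executes B1 (x = z). Shared: x=1 y=5 z=1. PCs: A@1 B@1 C@0
Step 3: thread C executes C1 (x = 0). Shared: x=0 y=5 z=1. PCs: A@1 B@1 C@1
Step 4: thread A executes A2 (z = y + 2). Shared: x=0 y=5 z=7. PCs: A@2 B@1 C@1

Answer: x=0 y=5 z=7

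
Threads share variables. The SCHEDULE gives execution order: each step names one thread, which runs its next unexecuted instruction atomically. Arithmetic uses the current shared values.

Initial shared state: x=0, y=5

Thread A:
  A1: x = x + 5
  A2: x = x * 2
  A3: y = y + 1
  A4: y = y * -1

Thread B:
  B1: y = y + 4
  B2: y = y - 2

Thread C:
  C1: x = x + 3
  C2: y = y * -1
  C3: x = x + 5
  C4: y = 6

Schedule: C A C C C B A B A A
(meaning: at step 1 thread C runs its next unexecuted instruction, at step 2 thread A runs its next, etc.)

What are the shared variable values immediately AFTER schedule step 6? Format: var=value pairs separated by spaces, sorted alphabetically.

Step 1: thread C executes C1 (x = x + 3). Shared: x=3 y=5. PCs: A@0 B@0 C@1
Step 2: thread A executes A1 (x = x + 5). Shared: x=8 y=5. PCs: A@1 B@0 C@1
Step 3: thread C executes C2 (y = y * -1). Shared: x=8 y=-5. PCs: A@1 B@0 C@2
Step 4: thread C executes C3 (x = x + 5). Shared: x=13 y=-5. PCs: A@1 B@0 C@3
Step 5: thread C executes C4 (y = 6). Shared: x=13 y=6. PCs: A@1 B@0 C@4
Step 6: thread B executes B1 (y = y + 4). Shared: x=13 y=10. PCs: A@1 B@1 C@4

Answer: x=13 y=10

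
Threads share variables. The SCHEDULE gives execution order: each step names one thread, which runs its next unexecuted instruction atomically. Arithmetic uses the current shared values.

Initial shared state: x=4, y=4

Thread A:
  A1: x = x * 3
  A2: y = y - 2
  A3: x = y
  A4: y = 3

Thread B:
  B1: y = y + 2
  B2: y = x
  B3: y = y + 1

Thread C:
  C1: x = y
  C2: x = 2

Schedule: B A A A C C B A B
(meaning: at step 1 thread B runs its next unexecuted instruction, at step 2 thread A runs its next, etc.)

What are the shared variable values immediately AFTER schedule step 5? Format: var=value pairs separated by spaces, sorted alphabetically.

Answer: x=4 y=4

Derivation:
Step 1: thread B executes B1 (y = y + 2). Shared: x=4 y=6. PCs: A@0 B@1 C@0
Step 2: thread A executes A1 (x = x * 3). Shared: x=12 y=6. PCs: A@1 B@1 C@0
Step 3: thread A executes A2 (y = y - 2). Shared: x=12 y=4. PCs: A@2 B@1 C@0
Step 4: thread A executes A3 (x = y). Shared: x=4 y=4. PCs: A@3 B@1 C@0
Step 5: thread C executes C1 (x = y). Shared: x=4 y=4. PCs: A@3 B@1 C@1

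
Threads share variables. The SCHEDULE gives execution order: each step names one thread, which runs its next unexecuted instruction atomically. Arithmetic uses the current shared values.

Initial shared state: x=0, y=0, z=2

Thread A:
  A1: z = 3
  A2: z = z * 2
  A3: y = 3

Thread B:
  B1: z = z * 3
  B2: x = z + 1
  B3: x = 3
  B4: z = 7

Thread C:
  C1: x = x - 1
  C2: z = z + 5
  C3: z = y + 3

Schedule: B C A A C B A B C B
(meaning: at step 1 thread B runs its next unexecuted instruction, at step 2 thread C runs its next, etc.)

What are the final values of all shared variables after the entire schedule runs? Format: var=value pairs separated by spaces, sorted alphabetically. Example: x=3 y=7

Step 1: thread B executes B1 (z = z * 3). Shared: x=0 y=0 z=6. PCs: A@0 B@1 C@0
Step 2: thread C executes C1 (x = x - 1). Shared: x=-1 y=0 z=6. PCs: A@0 B@1 C@1
Step 3: thread A executes A1 (z = 3). Shared: x=-1 y=0 z=3. PCs: A@1 B@1 C@1
Step 4: thread A executes A2 (z = z * 2). Shared: x=-1 y=0 z=6. PCs: A@2 B@1 C@1
Step 5: thread C executes C2 (z = z + 5). Shared: x=-1 y=0 z=11. PCs: A@2 B@1 C@2
Step 6: thread B executes B2 (x = z + 1). Shared: x=12 y=0 z=11. PCs: A@2 B@2 C@2
Step 7: thread A executes A3 (y = 3). Shared: x=12 y=3 z=11. PCs: A@3 B@2 C@2
Step 8: thread B executes B3 (x = 3). Shared: x=3 y=3 z=11. PCs: A@3 B@3 C@2
Step 9: thread C executes C3 (z = y + 3). Shared: x=3 y=3 z=6. PCs: A@3 B@3 C@3
Step 10: thread B executes B4 (z = 7). Shared: x=3 y=3 z=7. PCs: A@3 B@4 C@3

Answer: x=3 y=3 z=7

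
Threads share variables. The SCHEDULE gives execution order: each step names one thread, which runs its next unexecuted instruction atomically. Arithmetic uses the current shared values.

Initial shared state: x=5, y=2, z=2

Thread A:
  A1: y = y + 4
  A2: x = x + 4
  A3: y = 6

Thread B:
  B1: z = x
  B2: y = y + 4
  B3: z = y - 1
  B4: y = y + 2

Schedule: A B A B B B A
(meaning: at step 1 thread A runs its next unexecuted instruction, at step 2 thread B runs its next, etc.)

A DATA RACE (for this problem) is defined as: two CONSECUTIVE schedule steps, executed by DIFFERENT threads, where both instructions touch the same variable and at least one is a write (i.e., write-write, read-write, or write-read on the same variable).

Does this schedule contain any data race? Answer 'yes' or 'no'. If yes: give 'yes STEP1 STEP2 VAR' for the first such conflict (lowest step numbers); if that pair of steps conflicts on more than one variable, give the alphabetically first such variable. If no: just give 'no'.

Answer: yes 2 3 x

Derivation:
Steps 1,2: A(r=y,w=y) vs B(r=x,w=z). No conflict.
Steps 2,3: B(z = x) vs A(x = x + 4). RACE on x (R-W).
Steps 3,4: A(r=x,w=x) vs B(r=y,w=y). No conflict.
Steps 4,5: same thread (B). No race.
Steps 5,6: same thread (B). No race.
Steps 6,7: B(y = y + 2) vs A(y = 6). RACE on y (W-W).
First conflict at steps 2,3.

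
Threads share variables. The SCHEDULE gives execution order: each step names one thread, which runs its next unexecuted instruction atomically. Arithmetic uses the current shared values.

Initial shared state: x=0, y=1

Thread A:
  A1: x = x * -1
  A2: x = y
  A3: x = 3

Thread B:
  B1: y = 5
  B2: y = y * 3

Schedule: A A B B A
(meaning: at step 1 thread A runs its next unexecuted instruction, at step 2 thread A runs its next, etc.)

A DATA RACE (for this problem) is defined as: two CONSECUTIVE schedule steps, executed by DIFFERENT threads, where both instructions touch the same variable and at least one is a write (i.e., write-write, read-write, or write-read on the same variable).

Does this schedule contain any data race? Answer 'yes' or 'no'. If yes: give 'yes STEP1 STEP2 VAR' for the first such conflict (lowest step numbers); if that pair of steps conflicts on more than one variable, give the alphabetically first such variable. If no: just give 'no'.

Steps 1,2: same thread (A). No race.
Steps 2,3: A(x = y) vs B(y = 5). RACE on y (R-W).
Steps 3,4: same thread (B). No race.
Steps 4,5: B(r=y,w=y) vs A(r=-,w=x). No conflict.
First conflict at steps 2,3.

Answer: yes 2 3 y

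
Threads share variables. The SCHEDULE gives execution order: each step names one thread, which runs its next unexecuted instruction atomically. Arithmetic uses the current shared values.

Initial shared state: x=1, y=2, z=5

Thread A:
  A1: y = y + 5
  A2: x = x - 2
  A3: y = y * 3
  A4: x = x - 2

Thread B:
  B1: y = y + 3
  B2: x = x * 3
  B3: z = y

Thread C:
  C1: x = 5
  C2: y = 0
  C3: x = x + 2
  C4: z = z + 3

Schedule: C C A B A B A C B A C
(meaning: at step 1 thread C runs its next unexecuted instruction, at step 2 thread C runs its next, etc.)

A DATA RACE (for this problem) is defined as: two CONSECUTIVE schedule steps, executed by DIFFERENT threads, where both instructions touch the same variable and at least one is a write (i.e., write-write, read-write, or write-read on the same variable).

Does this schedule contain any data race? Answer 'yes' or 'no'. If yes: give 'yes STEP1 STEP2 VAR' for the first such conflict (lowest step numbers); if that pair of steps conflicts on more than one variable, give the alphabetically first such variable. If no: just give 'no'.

Steps 1,2: same thread (C). No race.
Steps 2,3: C(y = 0) vs A(y = y + 5). RACE on y (W-W).
Steps 3,4: A(y = y + 5) vs B(y = y + 3). RACE on y (W-W).
Steps 4,5: B(r=y,w=y) vs A(r=x,w=x). No conflict.
Steps 5,6: A(x = x - 2) vs B(x = x * 3). RACE on x (W-W).
Steps 6,7: B(r=x,w=x) vs A(r=y,w=y). No conflict.
Steps 7,8: A(r=y,w=y) vs C(r=x,w=x). No conflict.
Steps 8,9: C(r=x,w=x) vs B(r=y,w=z). No conflict.
Steps 9,10: B(r=y,w=z) vs A(r=x,w=x). No conflict.
Steps 10,11: A(r=x,w=x) vs C(r=z,w=z). No conflict.
First conflict at steps 2,3.

Answer: yes 2 3 y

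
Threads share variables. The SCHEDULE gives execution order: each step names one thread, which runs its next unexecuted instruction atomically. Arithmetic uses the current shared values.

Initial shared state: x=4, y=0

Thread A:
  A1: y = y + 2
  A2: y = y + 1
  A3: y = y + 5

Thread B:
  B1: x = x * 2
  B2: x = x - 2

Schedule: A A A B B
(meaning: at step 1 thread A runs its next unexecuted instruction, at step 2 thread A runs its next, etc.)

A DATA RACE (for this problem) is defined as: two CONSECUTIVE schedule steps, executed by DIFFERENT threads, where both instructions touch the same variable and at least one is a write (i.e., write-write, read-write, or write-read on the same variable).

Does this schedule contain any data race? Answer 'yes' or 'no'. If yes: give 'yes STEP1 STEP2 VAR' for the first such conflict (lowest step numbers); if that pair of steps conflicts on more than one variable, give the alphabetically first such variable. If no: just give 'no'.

Answer: no

Derivation:
Steps 1,2: same thread (A). No race.
Steps 2,3: same thread (A). No race.
Steps 3,4: A(r=y,w=y) vs B(r=x,w=x). No conflict.
Steps 4,5: same thread (B). No race.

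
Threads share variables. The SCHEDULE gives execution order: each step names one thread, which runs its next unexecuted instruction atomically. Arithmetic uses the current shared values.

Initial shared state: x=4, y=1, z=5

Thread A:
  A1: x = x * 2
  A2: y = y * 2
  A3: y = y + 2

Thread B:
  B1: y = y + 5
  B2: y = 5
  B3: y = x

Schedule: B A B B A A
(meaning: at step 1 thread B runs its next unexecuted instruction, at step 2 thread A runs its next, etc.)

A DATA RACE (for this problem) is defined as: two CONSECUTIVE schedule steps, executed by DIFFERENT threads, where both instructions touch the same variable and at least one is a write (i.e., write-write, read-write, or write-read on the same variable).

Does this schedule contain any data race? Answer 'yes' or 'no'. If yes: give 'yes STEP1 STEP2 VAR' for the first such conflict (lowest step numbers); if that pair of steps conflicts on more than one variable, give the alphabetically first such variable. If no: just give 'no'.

Steps 1,2: B(r=y,w=y) vs A(r=x,w=x). No conflict.
Steps 2,3: A(r=x,w=x) vs B(r=-,w=y). No conflict.
Steps 3,4: same thread (B). No race.
Steps 4,5: B(y = x) vs A(y = y * 2). RACE on y (W-W).
Steps 5,6: same thread (A). No race.
First conflict at steps 4,5.

Answer: yes 4 5 y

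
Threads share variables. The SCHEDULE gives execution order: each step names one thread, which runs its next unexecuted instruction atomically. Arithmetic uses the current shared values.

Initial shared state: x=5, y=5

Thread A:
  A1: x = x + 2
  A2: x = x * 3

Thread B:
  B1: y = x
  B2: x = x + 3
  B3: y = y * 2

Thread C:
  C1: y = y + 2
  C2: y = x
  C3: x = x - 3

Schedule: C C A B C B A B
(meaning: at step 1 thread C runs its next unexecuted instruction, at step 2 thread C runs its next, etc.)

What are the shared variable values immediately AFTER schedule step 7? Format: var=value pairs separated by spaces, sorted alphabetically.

Step 1: thread C executes C1 (y = y + 2). Shared: x=5 y=7. PCs: A@0 B@0 C@1
Step 2: thread C executes C2 (y = x). Shared: x=5 y=5. PCs: A@0 B@0 C@2
Step 3: thread A executes A1 (x = x + 2). Shared: x=7 y=5. PCs: A@1 B@0 C@2
Step 4: thread B executes B1 (y = x). Shared: x=7 y=7. PCs: A@1 B@1 C@2
Step 5: thread C executes C3 (x = x - 3). Shared: x=4 y=7. PCs: A@1 B@1 C@3
Step 6: thread B executes B2 (x = x + 3). Shared: x=7 y=7. PCs: A@1 B@2 C@3
Step 7: thread A executes A2 (x = x * 3). Shared: x=21 y=7. PCs: A@2 B@2 C@3

Answer: x=21 y=7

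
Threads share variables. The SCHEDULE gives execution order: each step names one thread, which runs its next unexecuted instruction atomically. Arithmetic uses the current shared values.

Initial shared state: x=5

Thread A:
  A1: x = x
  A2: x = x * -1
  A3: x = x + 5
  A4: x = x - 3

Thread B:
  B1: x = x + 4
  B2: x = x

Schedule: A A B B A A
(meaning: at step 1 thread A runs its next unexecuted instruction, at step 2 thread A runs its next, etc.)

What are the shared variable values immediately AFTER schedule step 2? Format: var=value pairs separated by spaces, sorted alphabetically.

Step 1: thread A executes A1 (x = x). Shared: x=5. PCs: A@1 B@0
Step 2: thread A executes A2 (x = x * -1). Shared: x=-5. PCs: A@2 B@0

Answer: x=-5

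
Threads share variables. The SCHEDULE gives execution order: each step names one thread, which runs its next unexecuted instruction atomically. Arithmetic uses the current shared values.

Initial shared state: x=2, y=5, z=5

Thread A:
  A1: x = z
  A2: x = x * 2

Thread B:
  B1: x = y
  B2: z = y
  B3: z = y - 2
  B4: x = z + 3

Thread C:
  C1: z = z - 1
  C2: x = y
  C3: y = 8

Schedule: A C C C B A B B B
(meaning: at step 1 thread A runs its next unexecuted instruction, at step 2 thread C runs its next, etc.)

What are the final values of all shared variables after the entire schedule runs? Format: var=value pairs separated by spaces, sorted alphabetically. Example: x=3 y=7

Answer: x=9 y=8 z=6

Derivation:
Step 1: thread A executes A1 (x = z). Shared: x=5 y=5 z=5. PCs: A@1 B@0 C@0
Step 2: thread C executes C1 (z = z - 1). Shared: x=5 y=5 z=4. PCs: A@1 B@0 C@1
Step 3: thread C executes C2 (x = y). Shared: x=5 y=5 z=4. PCs: A@1 B@0 C@2
Step 4: thread C executes C3 (y = 8). Shared: x=5 y=8 z=4. PCs: A@1 B@0 C@3
Step 5: thread B executes B1 (x = y). Shared: x=8 y=8 z=4. PCs: A@1 B@1 C@3
Step 6: thread A executes A2 (x = x * 2). Shared: x=16 y=8 z=4. PCs: A@2 B@1 C@3
Step 7: thread B executes B2 (z = y). Shared: x=16 y=8 z=8. PCs: A@2 B@2 C@3
Step 8: thread B executes B3 (z = y - 2). Shared: x=16 y=8 z=6. PCs: A@2 B@3 C@3
Step 9: thread B executes B4 (x = z + 3). Shared: x=9 y=8 z=6. PCs: A@2 B@4 C@3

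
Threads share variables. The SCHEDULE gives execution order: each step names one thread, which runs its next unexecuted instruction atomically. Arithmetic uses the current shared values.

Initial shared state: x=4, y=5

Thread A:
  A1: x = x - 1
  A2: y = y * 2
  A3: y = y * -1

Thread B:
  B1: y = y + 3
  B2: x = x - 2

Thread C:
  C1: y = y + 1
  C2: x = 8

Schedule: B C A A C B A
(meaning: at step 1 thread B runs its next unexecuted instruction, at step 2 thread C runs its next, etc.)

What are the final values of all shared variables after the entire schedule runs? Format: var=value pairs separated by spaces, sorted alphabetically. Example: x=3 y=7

Step 1: thread B executes B1 (y = y + 3). Shared: x=4 y=8. PCs: A@0 B@1 C@0
Step 2: thread C executes C1 (y = y + 1). Shared: x=4 y=9. PCs: A@0 B@1 C@1
Step 3: thread A executes A1 (x = x - 1). Shared: x=3 y=9. PCs: A@1 B@1 C@1
Step 4: thread A executes A2 (y = y * 2). Shared: x=3 y=18. PCs: A@2 B@1 C@1
Step 5: thread C executes C2 (x = 8). Shared: x=8 y=18. PCs: A@2 B@1 C@2
Step 6: thread B executes B2 (x = x - 2). Shared: x=6 y=18. PCs: A@2 B@2 C@2
Step 7: thread A executes A3 (y = y * -1). Shared: x=6 y=-18. PCs: A@3 B@2 C@2

Answer: x=6 y=-18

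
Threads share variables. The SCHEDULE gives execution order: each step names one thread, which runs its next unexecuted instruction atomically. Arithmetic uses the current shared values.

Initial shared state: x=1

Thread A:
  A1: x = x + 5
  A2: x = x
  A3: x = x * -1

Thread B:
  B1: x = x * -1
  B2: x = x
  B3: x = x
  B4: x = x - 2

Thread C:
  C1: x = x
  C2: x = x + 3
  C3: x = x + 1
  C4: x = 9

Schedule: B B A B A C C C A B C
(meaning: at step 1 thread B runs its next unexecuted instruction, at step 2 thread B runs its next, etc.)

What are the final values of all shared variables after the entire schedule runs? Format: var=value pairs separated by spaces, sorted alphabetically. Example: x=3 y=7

Answer: x=9

Derivation:
Step 1: thread B executes B1 (x = x * -1). Shared: x=-1. PCs: A@0 B@1 C@0
Step 2: thread B executes B2 (x = x). Shared: x=-1. PCs: A@0 B@2 C@0
Step 3: thread A executes A1 (x = x + 5). Shared: x=4. PCs: A@1 B@2 C@0
Step 4: thread B executes B3 (x = x). Shared: x=4. PCs: A@1 B@3 C@0
Step 5: thread A executes A2 (x = x). Shared: x=4. PCs: A@2 B@3 C@0
Step 6: thread C executes C1 (x = x). Shared: x=4. PCs: A@2 B@3 C@1
Step 7: thread C executes C2 (x = x + 3). Shared: x=7. PCs: A@2 B@3 C@2
Step 8: thread C executes C3 (x = x + 1). Shared: x=8. PCs: A@2 B@3 C@3
Step 9: thread A executes A3 (x = x * -1). Shared: x=-8. PCs: A@3 B@3 C@3
Step 10: thread B executes B4 (x = x - 2). Shared: x=-10. PCs: A@3 B@4 C@3
Step 11: thread C executes C4 (x = 9). Shared: x=9. PCs: A@3 B@4 C@4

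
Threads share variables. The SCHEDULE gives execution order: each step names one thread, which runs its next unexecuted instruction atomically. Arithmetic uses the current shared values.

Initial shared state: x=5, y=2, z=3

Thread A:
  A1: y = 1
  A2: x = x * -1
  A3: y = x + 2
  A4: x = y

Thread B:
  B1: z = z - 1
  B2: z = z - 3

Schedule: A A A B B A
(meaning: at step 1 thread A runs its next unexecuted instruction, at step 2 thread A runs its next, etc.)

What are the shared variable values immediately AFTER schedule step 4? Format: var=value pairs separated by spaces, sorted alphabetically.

Answer: x=-5 y=-3 z=2

Derivation:
Step 1: thread A executes A1 (y = 1). Shared: x=5 y=1 z=3. PCs: A@1 B@0
Step 2: thread A executes A2 (x = x * -1). Shared: x=-5 y=1 z=3. PCs: A@2 B@0
Step 3: thread A executes A3 (y = x + 2). Shared: x=-5 y=-3 z=3. PCs: A@3 B@0
Step 4: thread B executes B1 (z = z - 1). Shared: x=-5 y=-3 z=2. PCs: A@3 B@1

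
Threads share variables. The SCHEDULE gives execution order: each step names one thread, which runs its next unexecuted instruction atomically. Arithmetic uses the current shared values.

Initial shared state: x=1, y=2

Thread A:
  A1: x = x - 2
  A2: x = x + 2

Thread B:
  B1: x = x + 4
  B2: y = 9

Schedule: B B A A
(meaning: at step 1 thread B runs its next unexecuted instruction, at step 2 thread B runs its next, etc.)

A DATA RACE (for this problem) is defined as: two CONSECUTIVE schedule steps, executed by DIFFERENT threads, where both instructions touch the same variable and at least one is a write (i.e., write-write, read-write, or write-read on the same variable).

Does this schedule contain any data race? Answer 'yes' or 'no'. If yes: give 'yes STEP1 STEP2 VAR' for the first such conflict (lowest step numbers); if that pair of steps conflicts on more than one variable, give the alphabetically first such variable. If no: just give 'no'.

Answer: no

Derivation:
Steps 1,2: same thread (B). No race.
Steps 2,3: B(r=-,w=y) vs A(r=x,w=x). No conflict.
Steps 3,4: same thread (A). No race.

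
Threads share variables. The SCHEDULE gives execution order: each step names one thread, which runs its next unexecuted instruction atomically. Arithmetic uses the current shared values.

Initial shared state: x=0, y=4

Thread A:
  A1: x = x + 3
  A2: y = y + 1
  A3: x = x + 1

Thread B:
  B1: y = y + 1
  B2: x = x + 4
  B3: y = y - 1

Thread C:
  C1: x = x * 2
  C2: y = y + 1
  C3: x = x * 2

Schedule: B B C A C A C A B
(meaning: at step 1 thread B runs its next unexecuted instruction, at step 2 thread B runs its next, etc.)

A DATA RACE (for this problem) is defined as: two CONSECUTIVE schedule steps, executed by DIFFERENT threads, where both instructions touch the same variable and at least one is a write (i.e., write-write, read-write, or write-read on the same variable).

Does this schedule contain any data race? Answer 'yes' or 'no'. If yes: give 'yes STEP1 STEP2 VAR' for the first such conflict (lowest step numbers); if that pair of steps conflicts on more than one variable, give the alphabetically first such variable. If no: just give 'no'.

Steps 1,2: same thread (B). No race.
Steps 2,3: B(x = x + 4) vs C(x = x * 2). RACE on x (W-W).
Steps 3,4: C(x = x * 2) vs A(x = x + 3). RACE on x (W-W).
Steps 4,5: A(r=x,w=x) vs C(r=y,w=y). No conflict.
Steps 5,6: C(y = y + 1) vs A(y = y + 1). RACE on y (W-W).
Steps 6,7: A(r=y,w=y) vs C(r=x,w=x). No conflict.
Steps 7,8: C(x = x * 2) vs A(x = x + 1). RACE on x (W-W).
Steps 8,9: A(r=x,w=x) vs B(r=y,w=y). No conflict.
First conflict at steps 2,3.

Answer: yes 2 3 x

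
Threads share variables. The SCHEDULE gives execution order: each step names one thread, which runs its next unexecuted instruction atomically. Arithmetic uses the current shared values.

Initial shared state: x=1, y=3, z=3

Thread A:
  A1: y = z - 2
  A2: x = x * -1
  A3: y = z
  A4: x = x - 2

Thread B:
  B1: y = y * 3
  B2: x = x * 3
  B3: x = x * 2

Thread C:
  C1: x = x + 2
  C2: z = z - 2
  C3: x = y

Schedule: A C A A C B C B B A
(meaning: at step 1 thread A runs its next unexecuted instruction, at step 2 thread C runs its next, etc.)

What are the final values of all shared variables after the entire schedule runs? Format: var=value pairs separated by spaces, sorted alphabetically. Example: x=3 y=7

Answer: x=52 y=9 z=1

Derivation:
Step 1: thread A executes A1 (y = z - 2). Shared: x=1 y=1 z=3. PCs: A@1 B@0 C@0
Step 2: thread C executes C1 (x = x + 2). Shared: x=3 y=1 z=3. PCs: A@1 B@0 C@1
Step 3: thread A executes A2 (x = x * -1). Shared: x=-3 y=1 z=3. PCs: A@2 B@0 C@1
Step 4: thread A executes A3 (y = z). Shared: x=-3 y=3 z=3. PCs: A@3 B@0 C@1
Step 5: thread C executes C2 (z = z - 2). Shared: x=-3 y=3 z=1. PCs: A@3 B@0 C@2
Step 6: thread B executes B1 (y = y * 3). Shared: x=-3 y=9 z=1. PCs: A@3 B@1 C@2
Step 7: thread C executes C3 (x = y). Shared: x=9 y=9 z=1. PCs: A@3 B@1 C@3
Step 8: thread B executes B2 (x = x * 3). Shared: x=27 y=9 z=1. PCs: A@3 B@2 C@3
Step 9: thread B executes B3 (x = x * 2). Shared: x=54 y=9 z=1. PCs: A@3 B@3 C@3
Step 10: thread A executes A4 (x = x - 2). Shared: x=52 y=9 z=1. PCs: A@4 B@3 C@3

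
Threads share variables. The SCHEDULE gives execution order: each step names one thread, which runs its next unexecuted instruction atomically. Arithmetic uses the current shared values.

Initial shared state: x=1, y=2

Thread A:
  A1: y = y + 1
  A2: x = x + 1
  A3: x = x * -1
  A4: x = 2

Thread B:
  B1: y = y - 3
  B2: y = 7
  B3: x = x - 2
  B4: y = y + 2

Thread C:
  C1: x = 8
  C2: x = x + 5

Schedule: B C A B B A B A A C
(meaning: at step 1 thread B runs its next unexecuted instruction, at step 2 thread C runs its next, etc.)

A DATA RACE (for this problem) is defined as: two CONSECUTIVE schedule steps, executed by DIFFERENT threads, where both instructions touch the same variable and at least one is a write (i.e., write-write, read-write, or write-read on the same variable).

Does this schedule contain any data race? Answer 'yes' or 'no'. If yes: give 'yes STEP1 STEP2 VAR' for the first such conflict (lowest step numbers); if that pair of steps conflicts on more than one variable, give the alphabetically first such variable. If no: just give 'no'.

Steps 1,2: B(r=y,w=y) vs C(r=-,w=x). No conflict.
Steps 2,3: C(r=-,w=x) vs A(r=y,w=y). No conflict.
Steps 3,4: A(y = y + 1) vs B(y = 7). RACE on y (W-W).
Steps 4,5: same thread (B). No race.
Steps 5,6: B(x = x - 2) vs A(x = x + 1). RACE on x (W-W).
Steps 6,7: A(r=x,w=x) vs B(r=y,w=y). No conflict.
Steps 7,8: B(r=y,w=y) vs A(r=x,w=x). No conflict.
Steps 8,9: same thread (A). No race.
Steps 9,10: A(x = 2) vs C(x = x + 5). RACE on x (W-W).
First conflict at steps 3,4.

Answer: yes 3 4 y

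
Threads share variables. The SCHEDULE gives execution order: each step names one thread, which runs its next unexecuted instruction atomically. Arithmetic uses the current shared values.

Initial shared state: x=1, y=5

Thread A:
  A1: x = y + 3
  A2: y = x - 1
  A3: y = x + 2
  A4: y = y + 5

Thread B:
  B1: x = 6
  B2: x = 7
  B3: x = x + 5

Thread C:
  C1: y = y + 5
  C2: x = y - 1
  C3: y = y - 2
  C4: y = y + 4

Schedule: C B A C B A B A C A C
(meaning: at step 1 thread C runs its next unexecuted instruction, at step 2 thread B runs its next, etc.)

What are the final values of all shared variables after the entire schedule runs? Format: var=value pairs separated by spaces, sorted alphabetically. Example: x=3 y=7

Step 1: thread C executes C1 (y = y + 5). Shared: x=1 y=10. PCs: A@0 B@0 C@1
Step 2: thread B executes B1 (x = 6). Shared: x=6 y=10. PCs: A@0 B@1 C@1
Step 3: thread A executes A1 (x = y + 3). Shared: x=13 y=10. PCs: A@1 B@1 C@1
Step 4: thread C executes C2 (x = y - 1). Shared: x=9 y=10. PCs: A@1 B@1 C@2
Step 5: thread B executes B2 (x = 7). Shared: x=7 y=10. PCs: A@1 B@2 C@2
Step 6: thread A executes A2 (y = x - 1). Shared: x=7 y=6. PCs: A@2 B@2 C@2
Step 7: thread B executes B3 (x = x + 5). Shared: x=12 y=6. PCs: A@2 B@3 C@2
Step 8: thread A executes A3 (y = x + 2). Shared: x=12 y=14. PCs: A@3 B@3 C@2
Step 9: thread C executes C3 (y = y - 2). Shared: x=12 y=12. PCs: A@3 B@3 C@3
Step 10: thread A executes A4 (y = y + 5). Shared: x=12 y=17. PCs: A@4 B@3 C@3
Step 11: thread C executes C4 (y = y + 4). Shared: x=12 y=21. PCs: A@4 B@3 C@4

Answer: x=12 y=21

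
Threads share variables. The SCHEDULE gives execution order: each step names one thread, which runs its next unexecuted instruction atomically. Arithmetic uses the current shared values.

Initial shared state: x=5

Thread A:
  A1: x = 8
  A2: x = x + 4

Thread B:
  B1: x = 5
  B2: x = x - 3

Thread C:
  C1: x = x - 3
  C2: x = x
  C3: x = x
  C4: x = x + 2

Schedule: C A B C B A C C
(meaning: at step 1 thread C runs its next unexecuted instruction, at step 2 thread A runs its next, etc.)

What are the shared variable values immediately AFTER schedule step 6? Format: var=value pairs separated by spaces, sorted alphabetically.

Answer: x=6

Derivation:
Step 1: thread C executes C1 (x = x - 3). Shared: x=2. PCs: A@0 B@0 C@1
Step 2: thread A executes A1 (x = 8). Shared: x=8. PCs: A@1 B@0 C@1
Step 3: thread B executes B1 (x = 5). Shared: x=5. PCs: A@1 B@1 C@1
Step 4: thread C executes C2 (x = x). Shared: x=5. PCs: A@1 B@1 C@2
Step 5: thread B executes B2 (x = x - 3). Shared: x=2. PCs: A@1 B@2 C@2
Step 6: thread A executes A2 (x = x + 4). Shared: x=6. PCs: A@2 B@2 C@2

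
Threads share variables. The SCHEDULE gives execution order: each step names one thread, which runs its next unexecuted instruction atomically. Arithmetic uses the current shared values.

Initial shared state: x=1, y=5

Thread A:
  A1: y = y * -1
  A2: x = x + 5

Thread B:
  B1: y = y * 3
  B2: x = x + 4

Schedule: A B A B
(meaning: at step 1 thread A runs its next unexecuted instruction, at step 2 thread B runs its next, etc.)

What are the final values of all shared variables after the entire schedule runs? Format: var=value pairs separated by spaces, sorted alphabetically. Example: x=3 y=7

Answer: x=10 y=-15

Derivation:
Step 1: thread A executes A1 (y = y * -1). Shared: x=1 y=-5. PCs: A@1 B@0
Step 2: thread B executes B1 (y = y * 3). Shared: x=1 y=-15. PCs: A@1 B@1
Step 3: thread A executes A2 (x = x + 5). Shared: x=6 y=-15. PCs: A@2 B@1
Step 4: thread B executes B2 (x = x + 4). Shared: x=10 y=-15. PCs: A@2 B@2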